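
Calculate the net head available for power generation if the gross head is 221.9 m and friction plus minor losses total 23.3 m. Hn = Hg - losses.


Hn = 221.9 - 23.3 = 198.6000 m


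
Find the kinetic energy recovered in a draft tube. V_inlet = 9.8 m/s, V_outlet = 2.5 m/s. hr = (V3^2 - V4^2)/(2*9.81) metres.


hr = (9.8^2 - 2.5^2) / (2*9.81) = 4.5765 m


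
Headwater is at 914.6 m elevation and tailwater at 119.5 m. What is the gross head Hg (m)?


Hg = 914.6 - 119.5 = 795.1000 m


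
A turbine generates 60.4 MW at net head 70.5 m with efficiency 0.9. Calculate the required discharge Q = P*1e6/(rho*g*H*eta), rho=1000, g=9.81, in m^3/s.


Q = 60.4 * 1e6 / (1000 * 9.81 * 70.5 * 0.9) = 97.0368 m^3/s


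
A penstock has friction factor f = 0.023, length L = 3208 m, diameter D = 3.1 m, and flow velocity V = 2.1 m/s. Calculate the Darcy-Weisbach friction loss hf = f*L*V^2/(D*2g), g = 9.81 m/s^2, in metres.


hf = 0.023 * 3208 * 2.1^2 / (3.1 * 2 * 9.81) = 5.3498 m


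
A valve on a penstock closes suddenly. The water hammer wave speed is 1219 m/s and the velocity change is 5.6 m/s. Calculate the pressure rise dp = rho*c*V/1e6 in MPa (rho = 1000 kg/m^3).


dp = 1000 * 1219 * 5.6 / 1e6 = 6.8264 MPa


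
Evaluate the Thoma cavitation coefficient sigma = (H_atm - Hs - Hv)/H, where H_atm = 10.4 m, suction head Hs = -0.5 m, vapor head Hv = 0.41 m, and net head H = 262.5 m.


sigma = (10.4 - (-0.5) - 0.41) / 262.5 = 0.0400


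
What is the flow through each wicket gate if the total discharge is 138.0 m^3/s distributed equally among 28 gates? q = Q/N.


q = 138.0 / 28 = 4.9286 m^3/s


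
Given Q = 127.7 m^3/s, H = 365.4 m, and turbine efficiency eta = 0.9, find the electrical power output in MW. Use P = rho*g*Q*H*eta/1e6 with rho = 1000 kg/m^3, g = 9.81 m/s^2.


P = 1000 * 9.81 * 127.7 * 365.4 * 0.9 / 1e6 = 411.9751 MW


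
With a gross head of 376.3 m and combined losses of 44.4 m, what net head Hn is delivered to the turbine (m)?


Hn = 376.3 - 44.4 = 331.9000 m


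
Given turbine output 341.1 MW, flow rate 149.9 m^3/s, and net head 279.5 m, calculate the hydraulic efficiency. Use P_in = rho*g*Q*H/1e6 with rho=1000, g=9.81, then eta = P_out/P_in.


P_in = 1000 * 9.81 * 149.9 * 279.5 / 1e6 = 411.0101 MW
eta = 341.1 / 411.0101 = 0.8299


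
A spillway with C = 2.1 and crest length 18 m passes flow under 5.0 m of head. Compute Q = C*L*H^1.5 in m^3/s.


Q = 2.1 * 18 * 5.0^1.5 = 422.6168 m^3/s


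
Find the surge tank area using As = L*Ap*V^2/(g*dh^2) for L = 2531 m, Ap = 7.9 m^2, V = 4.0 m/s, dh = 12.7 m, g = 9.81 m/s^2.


As = 2531 * 7.9 * 4.0^2 / (9.81 * 12.7^2) = 202.1914 m^2


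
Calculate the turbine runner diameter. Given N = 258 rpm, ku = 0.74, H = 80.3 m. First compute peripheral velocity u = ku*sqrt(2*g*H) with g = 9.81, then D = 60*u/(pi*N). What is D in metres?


u = 0.74 * sqrt(2*9.81*80.3) = 29.3724 m/s
D = 60 * 29.3724 / (pi * 258) = 2.1743 m


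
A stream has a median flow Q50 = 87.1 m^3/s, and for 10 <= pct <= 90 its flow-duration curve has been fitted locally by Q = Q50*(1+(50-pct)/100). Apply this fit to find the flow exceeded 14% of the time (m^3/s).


Q = 87.1 * (1 + (50 - 14)/100) = 118.4560 m^3/s


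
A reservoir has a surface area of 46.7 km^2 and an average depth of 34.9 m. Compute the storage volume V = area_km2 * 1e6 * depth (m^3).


V = 46.7 * 1e6 * 34.9 = 1.6298e+09 m^3


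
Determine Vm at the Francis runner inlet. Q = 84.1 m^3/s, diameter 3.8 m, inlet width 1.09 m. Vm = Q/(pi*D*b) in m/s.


Vm = 84.1 / (pi * 3.8 * 1.09) = 6.4630 m/s


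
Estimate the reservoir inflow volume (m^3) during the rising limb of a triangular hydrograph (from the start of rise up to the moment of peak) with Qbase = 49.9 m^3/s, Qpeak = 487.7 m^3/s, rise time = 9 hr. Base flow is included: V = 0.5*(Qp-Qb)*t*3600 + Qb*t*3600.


V = 0.5*(487.7 - 49.9)*9*3600 + 49.9*9*3600 = 8.7091e+06 m^3


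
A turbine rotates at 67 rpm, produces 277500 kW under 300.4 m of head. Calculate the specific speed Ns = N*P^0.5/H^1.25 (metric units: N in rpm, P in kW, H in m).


Ns = 67 * 277500^0.5 / 300.4^1.25 = 28.2216


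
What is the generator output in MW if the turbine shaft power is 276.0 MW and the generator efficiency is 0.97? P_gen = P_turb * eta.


P_gen = 276.0 * 0.97 = 267.7200 MW


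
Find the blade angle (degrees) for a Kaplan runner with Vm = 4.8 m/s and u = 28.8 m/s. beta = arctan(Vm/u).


beta = arctan(4.8 / 28.8) = 9.4623 degrees


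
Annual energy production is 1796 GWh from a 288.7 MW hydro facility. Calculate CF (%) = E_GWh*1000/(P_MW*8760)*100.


CF = 1796 * 1000 / (288.7 * 8760) * 100 = 71.0159 %


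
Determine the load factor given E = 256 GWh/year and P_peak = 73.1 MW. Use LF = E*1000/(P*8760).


LF = 256 * 1000 / (73.1 * 8760) = 0.3998


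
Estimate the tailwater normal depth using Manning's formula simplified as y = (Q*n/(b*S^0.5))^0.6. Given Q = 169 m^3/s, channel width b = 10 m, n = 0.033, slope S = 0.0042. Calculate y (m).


y = (169 * 0.033 / (10 * 0.0042^0.5))^0.6 = 3.6380 m


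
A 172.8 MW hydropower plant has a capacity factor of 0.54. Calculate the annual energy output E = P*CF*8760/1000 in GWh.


E = 172.8 * 0.54 * 8760 / 1000 = 817.4131 GWh


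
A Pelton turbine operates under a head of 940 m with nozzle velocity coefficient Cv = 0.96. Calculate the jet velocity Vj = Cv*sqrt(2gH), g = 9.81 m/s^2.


Vj = 0.96 * sqrt(2*9.81*940) = 130.3721 m/s


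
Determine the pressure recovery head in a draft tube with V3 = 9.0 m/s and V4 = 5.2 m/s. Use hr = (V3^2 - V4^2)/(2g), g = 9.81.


hr = (9.0^2 - 5.2^2) / (2*9.81) = 2.7503 m


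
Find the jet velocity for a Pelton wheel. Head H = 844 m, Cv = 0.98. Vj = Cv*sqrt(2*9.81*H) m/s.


Vj = 0.98 * sqrt(2*9.81*844) = 126.1092 m/s


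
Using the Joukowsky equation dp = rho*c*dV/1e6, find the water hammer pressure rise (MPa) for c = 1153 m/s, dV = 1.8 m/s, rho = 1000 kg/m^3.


dp = 1000 * 1153 * 1.8 / 1e6 = 2.0754 MPa


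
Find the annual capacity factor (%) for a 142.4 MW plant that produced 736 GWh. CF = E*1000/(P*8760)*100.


CF = 736 * 1000 / (142.4 * 8760) * 100 = 59.0016 %


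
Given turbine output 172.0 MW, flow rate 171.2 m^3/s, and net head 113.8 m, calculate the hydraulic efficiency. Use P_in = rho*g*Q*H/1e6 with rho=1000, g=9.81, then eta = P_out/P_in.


P_in = 1000 * 9.81 * 171.2 * 113.8 / 1e6 = 191.1239 MW
eta = 172.0 / 191.1239 = 0.8999


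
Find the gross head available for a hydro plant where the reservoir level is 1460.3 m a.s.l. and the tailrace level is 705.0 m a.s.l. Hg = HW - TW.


Hg = 1460.3 - 705.0 = 755.3000 m


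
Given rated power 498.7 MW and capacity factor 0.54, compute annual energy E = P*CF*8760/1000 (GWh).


E = 498.7 * 0.54 * 8760 / 1000 = 2359.0505 GWh


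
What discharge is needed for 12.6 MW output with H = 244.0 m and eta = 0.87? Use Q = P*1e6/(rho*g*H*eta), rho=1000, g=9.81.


Q = 12.6 * 1e6 / (1000 * 9.81 * 244.0 * 0.87) = 6.0505 m^3/s


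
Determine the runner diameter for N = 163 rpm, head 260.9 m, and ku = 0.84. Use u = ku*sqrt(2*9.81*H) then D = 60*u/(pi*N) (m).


u = 0.84 * sqrt(2*9.81*260.9) = 60.0988 m/s
D = 60 * 60.0988 / (pi * 163) = 7.0417 m


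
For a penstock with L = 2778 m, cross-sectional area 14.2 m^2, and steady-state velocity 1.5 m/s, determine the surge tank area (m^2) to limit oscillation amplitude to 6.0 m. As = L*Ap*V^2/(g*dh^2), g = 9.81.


As = 2778 * 14.2 * 1.5^2 / (9.81 * 6.0^2) = 251.3226 m^2


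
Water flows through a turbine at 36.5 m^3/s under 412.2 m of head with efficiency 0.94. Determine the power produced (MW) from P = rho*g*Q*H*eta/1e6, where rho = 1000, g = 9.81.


P = 1000 * 9.81 * 36.5 * 412.2 * 0.94 / 1e6 = 138.7387 MW


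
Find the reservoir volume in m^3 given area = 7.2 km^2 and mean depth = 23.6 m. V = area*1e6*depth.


V = 7.2 * 1e6 * 23.6 = 1.6992e+08 m^3


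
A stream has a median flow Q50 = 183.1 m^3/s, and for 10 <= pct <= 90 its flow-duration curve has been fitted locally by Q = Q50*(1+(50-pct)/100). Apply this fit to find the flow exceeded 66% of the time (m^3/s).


Q = 183.1 * (1 + (50 - 66)/100) = 153.8040 m^3/s


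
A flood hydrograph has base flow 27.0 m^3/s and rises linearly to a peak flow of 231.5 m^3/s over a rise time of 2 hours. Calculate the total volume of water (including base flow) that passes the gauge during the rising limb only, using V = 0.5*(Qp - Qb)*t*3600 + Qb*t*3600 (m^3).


V = 0.5*(231.5 - 27.0)*2*3600 + 27.0*2*3600 = 930600.0000 m^3


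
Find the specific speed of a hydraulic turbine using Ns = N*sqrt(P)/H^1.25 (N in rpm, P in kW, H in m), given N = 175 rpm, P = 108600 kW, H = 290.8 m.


Ns = 175 * 108600^0.5 / 290.8^1.25 = 48.0242


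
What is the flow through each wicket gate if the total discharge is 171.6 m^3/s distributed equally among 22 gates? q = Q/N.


q = 171.6 / 22 = 7.8000 m^3/s


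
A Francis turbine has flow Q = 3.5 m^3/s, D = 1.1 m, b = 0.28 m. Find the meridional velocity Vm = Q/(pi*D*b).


Vm = 3.5 / (pi * 1.1 * 0.28) = 3.6172 m/s


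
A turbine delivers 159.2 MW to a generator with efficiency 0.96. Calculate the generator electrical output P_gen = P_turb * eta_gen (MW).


P_gen = 159.2 * 0.96 = 152.8320 MW


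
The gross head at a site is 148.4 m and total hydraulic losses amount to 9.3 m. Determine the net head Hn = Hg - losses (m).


Hn = 148.4 - 9.3 = 139.1000 m


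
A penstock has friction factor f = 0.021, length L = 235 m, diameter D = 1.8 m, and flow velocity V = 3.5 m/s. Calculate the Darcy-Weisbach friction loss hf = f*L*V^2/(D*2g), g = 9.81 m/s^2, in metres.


hf = 0.021 * 235 * 3.5^2 / (1.8 * 2 * 9.81) = 1.7118 m


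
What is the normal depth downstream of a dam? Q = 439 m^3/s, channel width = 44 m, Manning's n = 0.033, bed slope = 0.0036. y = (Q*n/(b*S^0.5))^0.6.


y = (439 * 0.033 / (44 * 0.0036^0.5))^0.6 = 2.7773 m


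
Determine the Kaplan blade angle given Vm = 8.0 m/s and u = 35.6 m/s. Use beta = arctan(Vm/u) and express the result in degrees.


beta = arctan(8.0 / 35.6) = 12.6651 degrees


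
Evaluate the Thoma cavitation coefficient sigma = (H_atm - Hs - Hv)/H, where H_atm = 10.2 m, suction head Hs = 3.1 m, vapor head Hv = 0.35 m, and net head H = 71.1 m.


sigma = (10.2 - 3.1 - 0.35) / 71.1 = 0.0949


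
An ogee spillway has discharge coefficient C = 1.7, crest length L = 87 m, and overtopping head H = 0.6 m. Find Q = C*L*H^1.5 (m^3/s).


Q = 1.7 * 87 * 0.6^1.5 = 68.7377 m^3/s


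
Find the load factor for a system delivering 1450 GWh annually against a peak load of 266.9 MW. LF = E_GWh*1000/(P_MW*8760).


LF = 1450 * 1000 / (266.9 * 8760) = 0.6202


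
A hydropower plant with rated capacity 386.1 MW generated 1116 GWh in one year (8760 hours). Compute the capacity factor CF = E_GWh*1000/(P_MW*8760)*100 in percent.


CF = 1116 * 1000 / (386.1 * 8760) * 100 = 32.9959 %


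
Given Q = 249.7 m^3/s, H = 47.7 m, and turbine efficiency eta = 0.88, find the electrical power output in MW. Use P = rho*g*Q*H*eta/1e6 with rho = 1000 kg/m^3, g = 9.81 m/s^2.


P = 1000 * 9.81 * 249.7 * 47.7 * 0.88 / 1e6 = 102.8226 MW


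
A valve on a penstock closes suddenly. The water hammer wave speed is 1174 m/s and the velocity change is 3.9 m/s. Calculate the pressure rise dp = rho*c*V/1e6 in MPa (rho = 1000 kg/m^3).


dp = 1000 * 1174 * 3.9 / 1e6 = 4.5786 MPa


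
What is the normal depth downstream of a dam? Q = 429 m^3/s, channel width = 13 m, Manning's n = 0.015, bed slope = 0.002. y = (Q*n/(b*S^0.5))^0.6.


y = (429 * 0.015 / (13 * 0.002^0.5))^0.6 = 4.2311 m


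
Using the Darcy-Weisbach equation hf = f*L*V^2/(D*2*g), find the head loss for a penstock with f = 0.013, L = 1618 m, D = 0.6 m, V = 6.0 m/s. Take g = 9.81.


hf = 0.013 * 1618 * 6.0^2 / (0.6 * 2 * 9.81) = 64.3242 m


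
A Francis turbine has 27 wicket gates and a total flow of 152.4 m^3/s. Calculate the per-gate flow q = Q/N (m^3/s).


q = 152.4 / 27 = 5.6444 m^3/s


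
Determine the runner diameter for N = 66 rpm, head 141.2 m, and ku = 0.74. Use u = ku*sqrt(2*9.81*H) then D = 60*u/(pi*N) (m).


u = 0.74 * sqrt(2*9.81*141.2) = 38.9492 m/s
D = 60 * 38.9492 / (pi * 66) = 11.2708 m


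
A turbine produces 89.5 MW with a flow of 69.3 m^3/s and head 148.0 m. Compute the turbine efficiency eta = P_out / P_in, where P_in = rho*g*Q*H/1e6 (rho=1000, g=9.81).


P_in = 1000 * 9.81 * 69.3 * 148.0 / 1e6 = 100.6153 MW
eta = 89.5 / 100.6153 = 0.8895


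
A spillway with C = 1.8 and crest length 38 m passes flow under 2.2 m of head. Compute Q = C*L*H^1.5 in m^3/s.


Q = 1.8 * 38 * 2.2^1.5 = 223.1979 m^3/s


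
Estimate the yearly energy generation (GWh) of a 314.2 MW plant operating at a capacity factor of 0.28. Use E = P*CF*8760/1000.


E = 314.2 * 0.28 * 8760 / 1000 = 770.6698 GWh


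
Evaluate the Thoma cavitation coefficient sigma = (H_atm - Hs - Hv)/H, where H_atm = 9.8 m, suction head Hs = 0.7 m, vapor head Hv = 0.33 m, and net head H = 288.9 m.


sigma = (9.8 - 0.7 - 0.33) / 288.9 = 0.0304


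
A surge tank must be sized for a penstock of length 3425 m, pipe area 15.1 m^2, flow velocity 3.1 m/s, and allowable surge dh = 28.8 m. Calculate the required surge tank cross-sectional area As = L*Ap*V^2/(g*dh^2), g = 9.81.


As = 3425 * 15.1 * 3.1^2 / (9.81 * 28.8^2) = 61.0811 m^2


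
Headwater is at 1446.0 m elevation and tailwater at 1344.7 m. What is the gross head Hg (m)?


Hg = 1446.0 - 1344.7 = 101.3000 m


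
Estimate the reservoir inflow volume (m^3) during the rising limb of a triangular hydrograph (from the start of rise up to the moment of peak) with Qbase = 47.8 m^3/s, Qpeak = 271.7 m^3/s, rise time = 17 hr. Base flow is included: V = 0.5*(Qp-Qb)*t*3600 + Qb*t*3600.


V = 0.5*(271.7 - 47.8)*17*3600 + 47.8*17*3600 = 9.7767e+06 m^3


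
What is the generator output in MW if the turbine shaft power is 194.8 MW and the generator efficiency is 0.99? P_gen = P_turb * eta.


P_gen = 194.8 * 0.99 = 192.8520 MW


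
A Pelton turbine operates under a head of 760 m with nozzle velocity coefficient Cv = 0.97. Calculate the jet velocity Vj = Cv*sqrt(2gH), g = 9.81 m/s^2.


Vj = 0.97 * sqrt(2*9.81*760) = 118.4481 m/s


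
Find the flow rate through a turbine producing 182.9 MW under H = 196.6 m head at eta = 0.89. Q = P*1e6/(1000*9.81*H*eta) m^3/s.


Q = 182.9 * 1e6 / (1000 * 9.81 * 196.6 * 0.89) = 106.5543 m^3/s


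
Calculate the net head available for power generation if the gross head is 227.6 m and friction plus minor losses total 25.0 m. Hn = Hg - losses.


Hn = 227.6 - 25.0 = 202.6000 m


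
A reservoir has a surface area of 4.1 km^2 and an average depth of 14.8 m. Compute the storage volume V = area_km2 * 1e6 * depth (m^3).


V = 4.1 * 1e6 * 14.8 = 6.0680e+07 m^3


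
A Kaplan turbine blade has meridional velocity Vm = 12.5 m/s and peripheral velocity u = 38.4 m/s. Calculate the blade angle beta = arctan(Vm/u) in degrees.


beta = arctan(12.5 / 38.4) = 18.0311 degrees


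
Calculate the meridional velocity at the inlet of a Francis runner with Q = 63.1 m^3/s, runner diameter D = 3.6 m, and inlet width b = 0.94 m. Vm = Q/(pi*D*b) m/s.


Vm = 63.1 / (pi * 3.6 * 0.94) = 5.9354 m/s


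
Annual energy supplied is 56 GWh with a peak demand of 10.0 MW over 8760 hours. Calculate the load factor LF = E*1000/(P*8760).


LF = 56 * 1000 / (10.0 * 8760) = 0.6393


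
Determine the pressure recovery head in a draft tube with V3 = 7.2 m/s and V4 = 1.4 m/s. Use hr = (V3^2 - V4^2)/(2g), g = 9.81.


hr = (7.2^2 - 1.4^2) / (2*9.81) = 2.5423 m


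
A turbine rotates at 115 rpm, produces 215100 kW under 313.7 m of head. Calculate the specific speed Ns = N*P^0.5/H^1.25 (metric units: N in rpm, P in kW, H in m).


Ns = 115 * 215100^0.5 / 313.7^1.25 = 40.3994


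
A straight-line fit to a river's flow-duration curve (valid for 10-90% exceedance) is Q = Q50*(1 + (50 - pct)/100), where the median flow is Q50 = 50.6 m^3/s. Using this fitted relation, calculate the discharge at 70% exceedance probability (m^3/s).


Q = 50.6 * (1 + (50 - 70)/100) = 40.4800 m^3/s


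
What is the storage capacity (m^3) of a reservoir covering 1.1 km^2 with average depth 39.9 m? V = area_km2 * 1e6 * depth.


V = 1.1 * 1e6 * 39.9 = 4.3890e+07 m^3


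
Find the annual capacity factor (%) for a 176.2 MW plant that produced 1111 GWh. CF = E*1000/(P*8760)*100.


CF = 1111 * 1000 / (176.2 * 8760) * 100 = 71.9787 %


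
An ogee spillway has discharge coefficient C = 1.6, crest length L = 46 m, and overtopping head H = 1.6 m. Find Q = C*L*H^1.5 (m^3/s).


Q = 1.6 * 46 * 1.6^1.5 = 148.9559 m^3/s


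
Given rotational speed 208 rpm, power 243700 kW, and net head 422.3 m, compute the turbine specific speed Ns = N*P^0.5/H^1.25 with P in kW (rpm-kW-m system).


Ns = 208 * 243700^0.5 / 422.3^1.25 = 53.6370


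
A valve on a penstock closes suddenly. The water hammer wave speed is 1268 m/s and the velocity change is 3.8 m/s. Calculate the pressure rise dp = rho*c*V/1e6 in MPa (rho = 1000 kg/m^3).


dp = 1000 * 1268 * 3.8 / 1e6 = 4.8184 MPa


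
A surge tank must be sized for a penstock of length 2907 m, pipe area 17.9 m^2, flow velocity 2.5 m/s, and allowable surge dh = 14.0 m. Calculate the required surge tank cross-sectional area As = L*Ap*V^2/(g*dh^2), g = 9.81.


As = 2907 * 17.9 * 2.5^2 / (9.81 * 14.0^2) = 169.1426 m^2


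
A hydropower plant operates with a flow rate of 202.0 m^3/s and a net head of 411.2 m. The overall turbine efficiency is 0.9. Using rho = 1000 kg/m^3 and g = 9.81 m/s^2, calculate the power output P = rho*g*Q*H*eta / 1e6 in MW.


P = 1000 * 9.81 * 202.0 * 411.2 * 0.9 / 1e6 = 733.3579 MW


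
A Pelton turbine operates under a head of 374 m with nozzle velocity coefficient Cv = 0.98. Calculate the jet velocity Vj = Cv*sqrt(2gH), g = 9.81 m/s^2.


Vj = 0.98 * sqrt(2*9.81*374) = 83.9482 m/s


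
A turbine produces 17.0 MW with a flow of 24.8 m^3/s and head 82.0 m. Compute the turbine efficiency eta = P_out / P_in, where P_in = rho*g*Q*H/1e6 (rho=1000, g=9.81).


P_in = 1000 * 9.81 * 24.8 * 82.0 / 1e6 = 19.9496 MW
eta = 17.0 / 19.9496 = 0.8521


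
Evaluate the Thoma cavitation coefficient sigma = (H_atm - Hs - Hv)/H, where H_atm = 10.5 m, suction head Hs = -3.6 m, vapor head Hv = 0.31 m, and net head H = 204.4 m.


sigma = (10.5 - (-3.6) - 0.31) / 204.4 = 0.0675


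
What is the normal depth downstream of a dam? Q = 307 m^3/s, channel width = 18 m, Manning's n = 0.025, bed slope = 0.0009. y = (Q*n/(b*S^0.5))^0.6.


y = (307 * 0.025 / (18 * 0.0009^0.5))^0.6 = 4.9160 m


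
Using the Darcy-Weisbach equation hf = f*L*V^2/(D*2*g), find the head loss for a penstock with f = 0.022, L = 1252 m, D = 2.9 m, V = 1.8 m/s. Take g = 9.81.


hf = 0.022 * 1252 * 1.8^2 / (2.9 * 2 * 9.81) = 1.5685 m


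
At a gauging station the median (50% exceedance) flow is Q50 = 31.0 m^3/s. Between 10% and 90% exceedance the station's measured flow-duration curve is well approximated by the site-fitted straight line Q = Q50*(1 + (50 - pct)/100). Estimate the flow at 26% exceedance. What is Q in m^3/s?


Q = 31.0 * (1 + (50 - 26)/100) = 38.4400 m^3/s


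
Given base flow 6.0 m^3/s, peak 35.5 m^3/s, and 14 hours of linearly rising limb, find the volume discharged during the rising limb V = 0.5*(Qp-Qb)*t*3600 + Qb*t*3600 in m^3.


V = 0.5*(35.5 - 6.0)*14*3600 + 6.0*14*3600 = 1.0458e+06 m^3


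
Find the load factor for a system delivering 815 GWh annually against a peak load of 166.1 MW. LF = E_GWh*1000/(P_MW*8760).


LF = 815 * 1000 / (166.1 * 8760) = 0.5601


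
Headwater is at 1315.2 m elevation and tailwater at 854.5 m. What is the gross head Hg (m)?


Hg = 1315.2 - 854.5 = 460.7000 m


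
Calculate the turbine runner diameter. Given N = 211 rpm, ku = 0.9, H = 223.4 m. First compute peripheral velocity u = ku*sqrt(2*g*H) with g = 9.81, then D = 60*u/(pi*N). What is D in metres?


u = 0.9 * sqrt(2*9.81*223.4) = 59.5845 m/s
D = 60 * 59.5845 / (pi * 211) = 5.3933 m


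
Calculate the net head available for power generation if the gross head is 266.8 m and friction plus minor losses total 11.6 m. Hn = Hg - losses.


Hn = 266.8 - 11.6 = 255.2000 m


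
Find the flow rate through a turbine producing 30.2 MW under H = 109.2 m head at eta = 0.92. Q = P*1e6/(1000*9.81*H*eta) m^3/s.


Q = 30.2 * 1e6 / (1000 * 9.81 * 109.2 * 0.92) = 30.6427 m^3/s


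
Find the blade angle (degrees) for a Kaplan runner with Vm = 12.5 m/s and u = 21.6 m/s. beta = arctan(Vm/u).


beta = arctan(12.5 / 21.6) = 30.0581 degrees


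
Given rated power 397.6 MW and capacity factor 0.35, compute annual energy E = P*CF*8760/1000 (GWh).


E = 397.6 * 0.35 * 8760 / 1000 = 1219.0416 GWh


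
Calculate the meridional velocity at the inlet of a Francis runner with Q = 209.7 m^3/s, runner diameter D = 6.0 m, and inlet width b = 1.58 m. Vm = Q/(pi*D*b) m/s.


Vm = 209.7 / (pi * 6.0 * 1.58) = 7.0411 m/s


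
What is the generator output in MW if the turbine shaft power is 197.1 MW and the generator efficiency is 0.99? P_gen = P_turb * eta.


P_gen = 197.1 * 0.99 = 195.1290 MW


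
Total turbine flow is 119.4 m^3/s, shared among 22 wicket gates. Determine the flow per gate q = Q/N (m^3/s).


q = 119.4 / 22 = 5.4273 m^3/s


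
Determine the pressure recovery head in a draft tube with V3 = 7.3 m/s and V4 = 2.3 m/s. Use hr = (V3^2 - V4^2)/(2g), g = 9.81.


hr = (7.3^2 - 2.3^2) / (2*9.81) = 2.4465 m


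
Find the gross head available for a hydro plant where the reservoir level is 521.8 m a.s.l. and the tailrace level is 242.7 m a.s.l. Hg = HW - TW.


Hg = 521.8 - 242.7 = 279.1000 m


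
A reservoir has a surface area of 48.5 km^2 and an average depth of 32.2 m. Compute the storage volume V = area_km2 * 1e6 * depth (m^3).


V = 48.5 * 1e6 * 32.2 = 1.5617e+09 m^3


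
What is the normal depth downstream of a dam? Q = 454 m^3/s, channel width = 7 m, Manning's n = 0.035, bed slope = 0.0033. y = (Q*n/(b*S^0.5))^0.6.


y = (454 * 0.035 / (7 * 0.0033^0.5))^0.6 = 9.0795 m


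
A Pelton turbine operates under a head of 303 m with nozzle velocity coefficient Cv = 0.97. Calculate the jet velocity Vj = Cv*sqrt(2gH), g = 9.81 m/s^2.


Vj = 0.97 * sqrt(2*9.81*303) = 74.7898 m/s


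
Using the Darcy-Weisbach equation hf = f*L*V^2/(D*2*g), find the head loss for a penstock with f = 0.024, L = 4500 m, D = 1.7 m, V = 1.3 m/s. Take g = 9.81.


hf = 0.024 * 4500 * 1.3^2 / (1.7 * 2 * 9.81) = 5.4722 m


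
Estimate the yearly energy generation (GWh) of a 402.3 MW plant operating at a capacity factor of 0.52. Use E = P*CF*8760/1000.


E = 402.3 * 0.52 * 8760 / 1000 = 1832.5570 GWh


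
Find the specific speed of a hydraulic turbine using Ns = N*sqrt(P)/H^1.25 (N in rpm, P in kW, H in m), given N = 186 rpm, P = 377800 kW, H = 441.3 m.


Ns = 186 * 377800^0.5 / 441.3^1.25 = 56.5232


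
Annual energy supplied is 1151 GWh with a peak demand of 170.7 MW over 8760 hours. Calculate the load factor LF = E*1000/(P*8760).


LF = 1151 * 1000 / (170.7 * 8760) = 0.7697


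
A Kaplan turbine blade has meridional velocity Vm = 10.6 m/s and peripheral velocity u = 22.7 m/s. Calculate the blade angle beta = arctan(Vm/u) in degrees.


beta = arctan(10.6 / 22.7) = 25.0307 degrees


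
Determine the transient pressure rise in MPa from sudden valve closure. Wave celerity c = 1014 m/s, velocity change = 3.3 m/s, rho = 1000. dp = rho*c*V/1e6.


dp = 1000 * 1014 * 3.3 / 1e6 = 3.3462 MPa


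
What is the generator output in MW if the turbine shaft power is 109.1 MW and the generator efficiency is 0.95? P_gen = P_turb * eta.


P_gen = 109.1 * 0.95 = 103.6450 MW


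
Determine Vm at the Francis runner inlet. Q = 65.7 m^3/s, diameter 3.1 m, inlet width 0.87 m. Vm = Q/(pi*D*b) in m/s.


Vm = 65.7 / (pi * 3.1 * 0.87) = 7.7542 m/s


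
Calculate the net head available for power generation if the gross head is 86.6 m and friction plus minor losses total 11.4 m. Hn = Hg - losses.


Hn = 86.6 - 11.4 = 75.2000 m


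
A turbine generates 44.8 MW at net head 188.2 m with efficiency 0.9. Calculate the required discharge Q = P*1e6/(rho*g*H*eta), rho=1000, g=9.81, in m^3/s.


Q = 44.8 * 1e6 / (1000 * 9.81 * 188.2 * 0.9) = 26.9617 m^3/s


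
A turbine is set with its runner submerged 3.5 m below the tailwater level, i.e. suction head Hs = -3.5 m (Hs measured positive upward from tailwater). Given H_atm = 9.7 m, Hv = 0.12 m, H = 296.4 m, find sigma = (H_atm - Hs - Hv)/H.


sigma = (9.7 - (-3.5) - 0.12) / 296.4 = 0.0441


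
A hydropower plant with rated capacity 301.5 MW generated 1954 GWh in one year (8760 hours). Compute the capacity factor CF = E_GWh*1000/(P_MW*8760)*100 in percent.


CF = 1954 * 1000 / (301.5 * 8760) * 100 = 73.9832 %


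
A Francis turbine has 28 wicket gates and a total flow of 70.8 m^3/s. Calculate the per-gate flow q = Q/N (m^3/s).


q = 70.8 / 28 = 2.5286 m^3/s


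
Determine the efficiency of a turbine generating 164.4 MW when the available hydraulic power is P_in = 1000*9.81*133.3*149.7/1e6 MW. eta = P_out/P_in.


P_in = 1000 * 9.81 * 133.3 * 149.7 / 1e6 = 195.7586 MW
eta = 164.4 / 195.7586 = 0.8398


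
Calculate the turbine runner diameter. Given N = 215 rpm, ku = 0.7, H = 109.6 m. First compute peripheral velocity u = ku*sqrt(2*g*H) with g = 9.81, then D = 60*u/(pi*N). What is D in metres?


u = 0.7 * sqrt(2*9.81*109.6) = 32.4603 m/s
D = 60 * 32.4603 / (pi * 215) = 2.8835 m


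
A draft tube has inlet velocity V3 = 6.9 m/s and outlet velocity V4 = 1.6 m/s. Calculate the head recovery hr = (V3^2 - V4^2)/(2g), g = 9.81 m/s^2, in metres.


hr = (6.9^2 - 1.6^2) / (2*9.81) = 2.2961 m


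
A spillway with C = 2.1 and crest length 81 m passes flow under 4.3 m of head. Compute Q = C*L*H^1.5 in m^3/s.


Q = 2.1 * 81 * 4.3^1.5 = 1516.7255 m^3/s


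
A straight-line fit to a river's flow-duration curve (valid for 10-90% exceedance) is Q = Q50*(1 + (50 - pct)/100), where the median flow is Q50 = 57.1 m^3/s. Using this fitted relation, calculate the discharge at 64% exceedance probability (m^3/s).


Q = 57.1 * (1 + (50 - 64)/100) = 49.1060 m^3/s


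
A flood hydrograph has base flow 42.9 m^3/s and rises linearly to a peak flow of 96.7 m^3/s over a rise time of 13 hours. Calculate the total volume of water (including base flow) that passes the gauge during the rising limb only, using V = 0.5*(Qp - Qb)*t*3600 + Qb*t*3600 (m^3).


V = 0.5*(96.7 - 42.9)*13*3600 + 42.9*13*3600 = 3.2666e+06 m^3


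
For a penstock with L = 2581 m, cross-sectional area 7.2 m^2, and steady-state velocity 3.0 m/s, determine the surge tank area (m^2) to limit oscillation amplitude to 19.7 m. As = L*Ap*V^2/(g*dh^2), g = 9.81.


As = 2581 * 7.2 * 3.0^2 / (9.81 * 19.7^2) = 43.9300 m^2


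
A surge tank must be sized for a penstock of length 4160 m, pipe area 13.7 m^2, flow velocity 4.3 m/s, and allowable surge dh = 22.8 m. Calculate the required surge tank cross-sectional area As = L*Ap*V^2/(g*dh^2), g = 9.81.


As = 4160 * 13.7 * 4.3^2 / (9.81 * 22.8^2) = 206.6389 m^2


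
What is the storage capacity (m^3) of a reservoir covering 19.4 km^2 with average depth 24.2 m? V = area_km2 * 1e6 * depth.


V = 19.4 * 1e6 * 24.2 = 4.6948e+08 m^3


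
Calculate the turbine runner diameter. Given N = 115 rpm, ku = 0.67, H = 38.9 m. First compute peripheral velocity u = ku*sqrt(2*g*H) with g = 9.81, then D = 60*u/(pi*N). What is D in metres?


u = 0.67 * sqrt(2*9.81*38.9) = 18.5097 m/s
D = 60 * 18.5097 / (pi * 115) = 3.0740 m


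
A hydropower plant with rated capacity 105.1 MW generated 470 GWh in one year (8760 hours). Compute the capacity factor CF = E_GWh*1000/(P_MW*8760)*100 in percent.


CF = 470 * 1000 / (105.1 * 8760) * 100 = 51.0494 %


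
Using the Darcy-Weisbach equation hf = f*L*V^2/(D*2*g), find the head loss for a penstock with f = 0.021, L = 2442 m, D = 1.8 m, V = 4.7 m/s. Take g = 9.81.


hf = 0.021 * 2442 * 4.7^2 / (1.8 * 2 * 9.81) = 32.0767 m


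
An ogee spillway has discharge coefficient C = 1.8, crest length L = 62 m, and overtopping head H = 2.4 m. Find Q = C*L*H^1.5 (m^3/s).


Q = 1.8 * 62 * 2.4^1.5 = 414.9359 m^3/s


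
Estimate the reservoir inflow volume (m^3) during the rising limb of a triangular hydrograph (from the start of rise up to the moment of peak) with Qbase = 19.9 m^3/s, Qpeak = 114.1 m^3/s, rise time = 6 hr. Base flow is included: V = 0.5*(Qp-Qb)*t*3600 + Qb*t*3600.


V = 0.5*(114.1 - 19.9)*6*3600 + 19.9*6*3600 = 1.4472e+06 m^3


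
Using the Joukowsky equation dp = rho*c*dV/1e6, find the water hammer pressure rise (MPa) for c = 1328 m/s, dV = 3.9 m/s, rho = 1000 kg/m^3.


dp = 1000 * 1328 * 3.9 / 1e6 = 5.1792 MPa


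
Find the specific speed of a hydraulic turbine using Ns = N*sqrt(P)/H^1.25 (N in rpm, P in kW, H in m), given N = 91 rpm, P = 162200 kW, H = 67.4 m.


Ns = 91 * 162200^0.5 / 67.4^1.25 = 189.7763


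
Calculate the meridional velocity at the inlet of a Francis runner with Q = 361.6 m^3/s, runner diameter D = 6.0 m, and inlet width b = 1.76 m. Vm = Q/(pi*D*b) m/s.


Vm = 361.6 / (pi * 6.0 * 1.76) = 10.8997 m/s


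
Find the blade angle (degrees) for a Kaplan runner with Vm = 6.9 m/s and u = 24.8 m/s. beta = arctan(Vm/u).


beta = arctan(6.9 / 24.8) = 15.5479 degrees


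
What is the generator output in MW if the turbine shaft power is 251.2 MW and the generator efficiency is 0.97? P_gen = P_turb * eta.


P_gen = 251.2 * 0.97 = 243.6640 MW


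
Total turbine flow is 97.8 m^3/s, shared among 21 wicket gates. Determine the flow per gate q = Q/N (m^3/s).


q = 97.8 / 21 = 4.6571 m^3/s


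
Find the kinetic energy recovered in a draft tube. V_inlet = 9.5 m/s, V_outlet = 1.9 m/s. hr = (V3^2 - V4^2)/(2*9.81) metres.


hr = (9.5^2 - 1.9^2) / (2*9.81) = 4.4159 m


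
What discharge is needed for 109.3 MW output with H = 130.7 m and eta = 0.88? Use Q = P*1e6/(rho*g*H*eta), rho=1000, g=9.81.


Q = 109.3 * 1e6 / (1000 * 9.81 * 130.7 * 0.88) = 96.8708 m^3/s


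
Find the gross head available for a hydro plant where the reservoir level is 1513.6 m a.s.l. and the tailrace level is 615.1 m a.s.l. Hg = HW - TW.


Hg = 1513.6 - 615.1 = 898.5000 m


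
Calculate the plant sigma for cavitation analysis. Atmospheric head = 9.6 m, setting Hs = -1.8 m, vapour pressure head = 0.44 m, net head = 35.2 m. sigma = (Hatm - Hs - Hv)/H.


sigma = (9.6 - (-1.8) - 0.44) / 35.2 = 0.3114


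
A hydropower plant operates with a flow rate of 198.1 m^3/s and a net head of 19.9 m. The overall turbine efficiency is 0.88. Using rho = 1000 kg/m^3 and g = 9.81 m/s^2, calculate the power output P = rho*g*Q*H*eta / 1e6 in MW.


P = 1000 * 9.81 * 198.1 * 19.9 * 0.88 / 1e6 = 34.0321 MW


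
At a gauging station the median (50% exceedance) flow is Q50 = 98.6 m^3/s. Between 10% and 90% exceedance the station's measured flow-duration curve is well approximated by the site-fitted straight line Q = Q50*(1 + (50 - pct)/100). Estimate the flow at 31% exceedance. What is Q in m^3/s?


Q = 98.6 * (1 + (50 - 31)/100) = 117.3340 m^3/s


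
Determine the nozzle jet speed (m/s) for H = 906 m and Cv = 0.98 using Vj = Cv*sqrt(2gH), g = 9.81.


Vj = 0.98 * sqrt(2*9.81*906) = 130.6591 m/s


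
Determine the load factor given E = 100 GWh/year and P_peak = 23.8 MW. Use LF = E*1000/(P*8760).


LF = 100 * 1000 / (23.8 * 8760) = 0.4796


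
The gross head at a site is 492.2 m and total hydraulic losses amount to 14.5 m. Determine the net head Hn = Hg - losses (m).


Hn = 492.2 - 14.5 = 477.7000 m


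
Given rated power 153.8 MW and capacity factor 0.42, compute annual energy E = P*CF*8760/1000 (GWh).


E = 153.8 * 0.42 * 8760 / 1000 = 565.8610 GWh


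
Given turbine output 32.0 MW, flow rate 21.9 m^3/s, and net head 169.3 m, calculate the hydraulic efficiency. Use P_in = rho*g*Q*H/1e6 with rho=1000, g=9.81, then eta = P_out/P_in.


P_in = 1000 * 9.81 * 21.9 * 169.3 / 1e6 = 36.3722 MW
eta = 32.0 / 36.3722 = 0.8798


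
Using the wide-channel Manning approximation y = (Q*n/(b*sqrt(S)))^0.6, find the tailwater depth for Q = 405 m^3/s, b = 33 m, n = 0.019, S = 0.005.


y = (405 * 0.019 / (33 * 0.005^0.5))^0.6 = 2.0461 m


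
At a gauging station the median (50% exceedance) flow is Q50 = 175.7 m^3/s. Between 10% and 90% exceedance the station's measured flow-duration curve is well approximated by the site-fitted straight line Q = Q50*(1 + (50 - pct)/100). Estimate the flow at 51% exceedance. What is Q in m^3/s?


Q = 175.7 * (1 + (50 - 51)/100) = 173.9430 m^3/s


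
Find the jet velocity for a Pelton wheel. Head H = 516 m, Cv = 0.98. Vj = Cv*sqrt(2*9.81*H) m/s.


Vj = 0.98 * sqrt(2*9.81*516) = 98.6053 m/s


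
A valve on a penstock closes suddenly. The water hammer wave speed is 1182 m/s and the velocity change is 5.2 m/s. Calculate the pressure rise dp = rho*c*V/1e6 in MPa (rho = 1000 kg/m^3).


dp = 1000 * 1182 * 5.2 / 1e6 = 6.1464 MPa


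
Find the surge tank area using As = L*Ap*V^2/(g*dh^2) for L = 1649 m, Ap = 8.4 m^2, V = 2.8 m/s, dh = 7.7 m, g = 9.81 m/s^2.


As = 1649 * 8.4 * 2.8^2 / (9.81 * 7.7^2) = 186.7091 m^2


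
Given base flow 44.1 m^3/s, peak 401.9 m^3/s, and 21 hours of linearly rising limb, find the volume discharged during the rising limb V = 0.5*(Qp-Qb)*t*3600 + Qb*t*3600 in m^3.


V = 0.5*(401.9 - 44.1)*21*3600 + 44.1*21*3600 = 1.6859e+07 m^3


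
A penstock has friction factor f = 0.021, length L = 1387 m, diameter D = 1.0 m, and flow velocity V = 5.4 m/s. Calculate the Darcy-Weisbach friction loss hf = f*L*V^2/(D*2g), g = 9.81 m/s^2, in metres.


hf = 0.021 * 1387 * 5.4^2 / (1.0 * 2 * 9.81) = 43.2897 m


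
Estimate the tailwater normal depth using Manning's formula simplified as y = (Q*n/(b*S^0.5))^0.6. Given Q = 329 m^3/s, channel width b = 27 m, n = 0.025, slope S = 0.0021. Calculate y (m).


y = (329 * 0.025 / (27 * 0.0021^0.5))^0.6 = 3.1160 m


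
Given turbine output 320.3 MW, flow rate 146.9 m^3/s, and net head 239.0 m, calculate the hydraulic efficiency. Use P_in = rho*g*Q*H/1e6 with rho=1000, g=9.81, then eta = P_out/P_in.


P_in = 1000 * 9.81 * 146.9 * 239.0 / 1e6 = 344.4203 MW
eta = 320.3 / 344.4203 = 0.9300


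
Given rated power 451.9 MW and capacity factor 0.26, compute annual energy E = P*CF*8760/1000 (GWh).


E = 451.9 * 0.26 * 8760 / 1000 = 1029.2474 GWh


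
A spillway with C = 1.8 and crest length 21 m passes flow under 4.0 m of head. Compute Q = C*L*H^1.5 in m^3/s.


Q = 1.8 * 21 * 4.0^1.5 = 302.4000 m^3/s


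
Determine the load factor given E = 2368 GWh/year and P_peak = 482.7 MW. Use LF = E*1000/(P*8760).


LF = 2368 * 1000 / (482.7 * 8760) = 0.5600


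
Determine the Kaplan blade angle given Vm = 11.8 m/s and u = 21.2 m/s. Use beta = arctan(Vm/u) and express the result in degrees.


beta = arctan(11.8 / 21.2) = 29.1005 degrees


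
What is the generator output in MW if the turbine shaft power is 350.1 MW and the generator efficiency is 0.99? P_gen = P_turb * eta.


P_gen = 350.1 * 0.99 = 346.5990 MW


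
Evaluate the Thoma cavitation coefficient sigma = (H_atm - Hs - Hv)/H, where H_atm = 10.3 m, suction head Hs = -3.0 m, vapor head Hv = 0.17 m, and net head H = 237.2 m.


sigma = (10.3 - (-3.0) - 0.17) / 237.2 = 0.0554


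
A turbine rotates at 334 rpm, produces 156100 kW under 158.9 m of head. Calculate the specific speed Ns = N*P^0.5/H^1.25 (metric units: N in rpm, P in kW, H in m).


Ns = 334 * 156100^0.5 / 158.9^1.25 = 233.9069


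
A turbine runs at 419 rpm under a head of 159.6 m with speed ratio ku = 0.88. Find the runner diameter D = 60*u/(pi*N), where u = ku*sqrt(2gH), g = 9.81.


u = 0.88 * sqrt(2*9.81*159.6) = 49.2435 m/s
D = 60 * 49.2435 / (pi * 419) = 2.2446 m


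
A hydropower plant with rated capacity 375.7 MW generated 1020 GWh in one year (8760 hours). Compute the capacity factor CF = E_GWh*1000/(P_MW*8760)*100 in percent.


CF = 1020 * 1000 / (375.7 * 8760) * 100 = 30.9924 %


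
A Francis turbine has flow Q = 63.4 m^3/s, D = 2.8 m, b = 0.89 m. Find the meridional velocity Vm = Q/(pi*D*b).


Vm = 63.4 / (pi * 2.8 * 0.89) = 8.0983 m/s


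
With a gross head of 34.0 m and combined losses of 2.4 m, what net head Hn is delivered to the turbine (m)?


Hn = 34.0 - 2.4 = 31.6000 m


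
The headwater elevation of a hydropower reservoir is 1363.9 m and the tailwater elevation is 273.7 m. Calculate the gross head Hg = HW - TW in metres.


Hg = 1363.9 - 273.7 = 1090.2000 m


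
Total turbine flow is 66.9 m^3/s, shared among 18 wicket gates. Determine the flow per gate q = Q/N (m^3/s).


q = 66.9 / 18 = 3.7167 m^3/s


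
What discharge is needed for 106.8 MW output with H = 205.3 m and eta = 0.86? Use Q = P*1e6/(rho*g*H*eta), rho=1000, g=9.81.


Q = 106.8 * 1e6 / (1000 * 9.81 * 205.3 * 0.86) = 61.6616 m^3/s


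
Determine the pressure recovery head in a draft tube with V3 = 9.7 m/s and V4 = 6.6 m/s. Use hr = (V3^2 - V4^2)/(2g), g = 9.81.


hr = (9.7^2 - 6.6^2) / (2*9.81) = 2.5754 m


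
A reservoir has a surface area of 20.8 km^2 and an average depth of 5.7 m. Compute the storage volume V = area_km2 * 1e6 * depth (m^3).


V = 20.8 * 1e6 * 5.7 = 1.1856e+08 m^3


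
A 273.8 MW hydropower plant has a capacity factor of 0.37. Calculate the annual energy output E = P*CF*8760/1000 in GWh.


E = 273.8 * 0.37 * 8760 / 1000 = 887.4406 GWh


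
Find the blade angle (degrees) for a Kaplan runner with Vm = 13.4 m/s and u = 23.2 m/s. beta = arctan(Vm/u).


beta = arctan(13.4 / 23.2) = 30.0101 degrees


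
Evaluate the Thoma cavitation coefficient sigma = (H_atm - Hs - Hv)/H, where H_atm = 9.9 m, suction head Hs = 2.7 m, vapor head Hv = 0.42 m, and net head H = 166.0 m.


sigma = (9.9 - 2.7 - 0.42) / 166.0 = 0.0408


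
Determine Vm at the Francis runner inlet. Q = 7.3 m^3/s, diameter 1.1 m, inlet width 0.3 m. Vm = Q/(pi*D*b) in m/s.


Vm = 7.3 / (pi * 1.1 * 0.3) = 7.0414 m/s


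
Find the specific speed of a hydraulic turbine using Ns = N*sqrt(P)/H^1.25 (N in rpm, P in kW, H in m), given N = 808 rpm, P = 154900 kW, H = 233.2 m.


Ns = 808 * 154900^0.5 / 233.2^1.25 = 348.9606


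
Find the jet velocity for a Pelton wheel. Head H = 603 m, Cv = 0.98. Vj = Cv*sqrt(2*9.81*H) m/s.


Vj = 0.98 * sqrt(2*9.81*603) = 106.5944 m/s


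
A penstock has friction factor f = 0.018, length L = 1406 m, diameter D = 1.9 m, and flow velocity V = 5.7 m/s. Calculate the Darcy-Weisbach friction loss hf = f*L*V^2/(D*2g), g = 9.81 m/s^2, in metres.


hf = 0.018 * 1406 * 5.7^2 / (1.9 * 2 * 9.81) = 22.0574 m


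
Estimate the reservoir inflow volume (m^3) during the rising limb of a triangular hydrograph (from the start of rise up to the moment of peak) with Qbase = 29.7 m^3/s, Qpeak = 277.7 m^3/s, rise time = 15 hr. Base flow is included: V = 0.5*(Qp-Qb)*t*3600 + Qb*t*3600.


V = 0.5*(277.7 - 29.7)*15*3600 + 29.7*15*3600 = 8.2998e+06 m^3


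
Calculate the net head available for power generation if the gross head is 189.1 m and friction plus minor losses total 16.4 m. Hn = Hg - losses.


Hn = 189.1 - 16.4 = 172.7000 m


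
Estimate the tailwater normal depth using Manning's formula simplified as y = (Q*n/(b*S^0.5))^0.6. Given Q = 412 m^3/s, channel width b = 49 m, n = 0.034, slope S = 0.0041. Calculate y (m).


y = (412 * 0.034 / (49 * 0.0041^0.5))^0.6 = 2.4540 m


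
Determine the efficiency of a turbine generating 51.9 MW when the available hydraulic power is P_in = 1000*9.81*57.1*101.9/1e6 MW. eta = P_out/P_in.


P_in = 1000 * 9.81 * 57.1 * 101.9 / 1e6 = 57.0794 MW
eta = 51.9 / 57.0794 = 0.9093
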